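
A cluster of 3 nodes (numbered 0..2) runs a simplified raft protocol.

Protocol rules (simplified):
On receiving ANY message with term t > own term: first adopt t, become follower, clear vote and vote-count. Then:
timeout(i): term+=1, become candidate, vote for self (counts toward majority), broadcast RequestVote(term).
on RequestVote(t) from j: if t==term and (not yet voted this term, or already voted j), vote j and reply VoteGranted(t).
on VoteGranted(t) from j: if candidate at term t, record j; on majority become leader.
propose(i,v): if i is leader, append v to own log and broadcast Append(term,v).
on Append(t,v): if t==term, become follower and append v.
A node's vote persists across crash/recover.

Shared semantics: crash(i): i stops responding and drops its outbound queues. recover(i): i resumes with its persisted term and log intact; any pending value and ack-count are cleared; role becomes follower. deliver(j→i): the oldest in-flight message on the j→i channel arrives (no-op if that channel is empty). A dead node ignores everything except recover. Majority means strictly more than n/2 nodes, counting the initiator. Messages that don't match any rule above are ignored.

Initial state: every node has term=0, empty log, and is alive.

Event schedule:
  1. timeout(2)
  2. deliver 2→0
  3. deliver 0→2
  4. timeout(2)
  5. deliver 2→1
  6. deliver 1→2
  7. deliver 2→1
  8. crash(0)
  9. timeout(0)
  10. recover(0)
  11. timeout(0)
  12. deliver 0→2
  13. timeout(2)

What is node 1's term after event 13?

2

after 1 — timeout(2): n2:cand/t1/[-]
after 2 — deliver 2→0: n0:foll/t1/[-]
after 3 — deliver 0→2: n2:lead/t1/[-]
after 4 — timeout(2): n2:cand/t2/[-]
after 5 — deliver 2→1: n1:foll/t1/[-]
after 6 — deliver 1→2: ·
after 7 — deliver 2→1: n1:foll/t2/[-]
after 8 — crash(0): n0:✗foll/t1/[-]
after 9 — timeout(0): ·
after 10 — recover(0): n0:foll/t1/[-]
after 11 — timeout(0): n0:cand/t2/[-]
after 12 — deliver 0→2: ·
after 13 — timeout(2): n2:cand/t3/[-]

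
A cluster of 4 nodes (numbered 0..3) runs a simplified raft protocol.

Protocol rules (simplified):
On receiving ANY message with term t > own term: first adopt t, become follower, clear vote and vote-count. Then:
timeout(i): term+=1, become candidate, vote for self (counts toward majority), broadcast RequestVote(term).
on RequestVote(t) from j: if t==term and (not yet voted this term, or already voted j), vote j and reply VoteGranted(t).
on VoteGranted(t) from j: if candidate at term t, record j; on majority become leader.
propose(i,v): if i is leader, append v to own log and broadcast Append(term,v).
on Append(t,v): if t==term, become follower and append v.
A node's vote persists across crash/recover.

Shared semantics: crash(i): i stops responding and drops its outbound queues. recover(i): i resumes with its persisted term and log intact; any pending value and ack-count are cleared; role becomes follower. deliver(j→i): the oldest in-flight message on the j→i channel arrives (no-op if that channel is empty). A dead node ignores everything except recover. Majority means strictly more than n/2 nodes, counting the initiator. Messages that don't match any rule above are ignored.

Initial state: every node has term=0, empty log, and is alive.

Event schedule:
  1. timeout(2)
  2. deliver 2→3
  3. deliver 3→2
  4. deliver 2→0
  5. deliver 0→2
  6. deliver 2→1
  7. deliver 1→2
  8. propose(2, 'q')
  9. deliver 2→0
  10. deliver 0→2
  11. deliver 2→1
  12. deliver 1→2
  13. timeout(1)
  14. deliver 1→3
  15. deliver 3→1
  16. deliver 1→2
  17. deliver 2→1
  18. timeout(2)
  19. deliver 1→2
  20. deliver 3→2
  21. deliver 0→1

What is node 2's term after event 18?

e1 timeout(2): 2[cand,t=1,-]
e2 deliver 2→3: 3[foll,t=1,-]
e3 deliver 3→2: ·
e4 deliver 2→0: 0[foll,t=1,-]
e5 deliver 0→2: 2[lead,t=1,-]
e6 deliver 2→1: 1[foll,t=1,-]
e7 deliver 1→2: ·
e8 propose(2,'q'): 2[lead,t=1,q]
e9 deliver 2→0: 0[foll,t=1,q]
e10 deliver 0→2: ·
e11 deliver 2→1: 1[foll,t=1,q]
e12 deliver 1→2: ·
e13 timeout(1): 1[cand,t=2,q]
e14 deliver 1→3: 3[foll,t=2,-]
e15 deliver 3→1: ·
e16 deliver 1→2: 2[foll,t=2,q]
e17 deliver 2→1: 1[lead,t=2,q]
e18 timeout(2): 2[cand,t=3,q]

3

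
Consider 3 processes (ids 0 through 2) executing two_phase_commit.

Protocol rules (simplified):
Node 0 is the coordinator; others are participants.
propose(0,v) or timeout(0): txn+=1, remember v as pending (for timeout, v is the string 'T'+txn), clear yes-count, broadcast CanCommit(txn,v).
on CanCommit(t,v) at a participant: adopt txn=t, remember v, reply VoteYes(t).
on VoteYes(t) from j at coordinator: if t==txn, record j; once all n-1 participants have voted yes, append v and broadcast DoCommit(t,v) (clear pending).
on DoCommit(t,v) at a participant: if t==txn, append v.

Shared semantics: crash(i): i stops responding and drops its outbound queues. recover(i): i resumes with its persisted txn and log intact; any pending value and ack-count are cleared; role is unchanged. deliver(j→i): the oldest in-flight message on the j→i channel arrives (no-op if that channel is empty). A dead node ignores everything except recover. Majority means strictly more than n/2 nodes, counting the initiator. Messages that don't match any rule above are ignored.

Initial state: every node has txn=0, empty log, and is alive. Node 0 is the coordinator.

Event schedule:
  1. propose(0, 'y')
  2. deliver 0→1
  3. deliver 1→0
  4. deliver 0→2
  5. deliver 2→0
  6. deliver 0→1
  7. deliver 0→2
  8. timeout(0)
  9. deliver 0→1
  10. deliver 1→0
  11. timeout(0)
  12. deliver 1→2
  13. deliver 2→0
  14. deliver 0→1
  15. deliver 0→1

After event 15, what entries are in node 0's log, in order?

y

1. propose(0,'y'):  <0:coor t1 ->
2. deliver 0→1:  <1:part t1 ->
3. deliver 1→0:  nop
4. deliver 0→2:  <2:part t1 ->
5. deliver 2→0:  <0:coor t1 y>
6. deliver 0→1:  <1:part t1 y>
7. deliver 0→2:  <2:part t1 y>
8. timeout(0):  <0:coor t2 y>
9. deliver 0→1:  <1:part t2 y>
10. deliver 1→0:  nop
11. timeout(0):  <0:coor t3 y>
12. deliver 1→2:  nop
13. deliver 2→0:  nop
14. deliver 0→1:  <1:part t3 y>
15. deliver 0→1:  nop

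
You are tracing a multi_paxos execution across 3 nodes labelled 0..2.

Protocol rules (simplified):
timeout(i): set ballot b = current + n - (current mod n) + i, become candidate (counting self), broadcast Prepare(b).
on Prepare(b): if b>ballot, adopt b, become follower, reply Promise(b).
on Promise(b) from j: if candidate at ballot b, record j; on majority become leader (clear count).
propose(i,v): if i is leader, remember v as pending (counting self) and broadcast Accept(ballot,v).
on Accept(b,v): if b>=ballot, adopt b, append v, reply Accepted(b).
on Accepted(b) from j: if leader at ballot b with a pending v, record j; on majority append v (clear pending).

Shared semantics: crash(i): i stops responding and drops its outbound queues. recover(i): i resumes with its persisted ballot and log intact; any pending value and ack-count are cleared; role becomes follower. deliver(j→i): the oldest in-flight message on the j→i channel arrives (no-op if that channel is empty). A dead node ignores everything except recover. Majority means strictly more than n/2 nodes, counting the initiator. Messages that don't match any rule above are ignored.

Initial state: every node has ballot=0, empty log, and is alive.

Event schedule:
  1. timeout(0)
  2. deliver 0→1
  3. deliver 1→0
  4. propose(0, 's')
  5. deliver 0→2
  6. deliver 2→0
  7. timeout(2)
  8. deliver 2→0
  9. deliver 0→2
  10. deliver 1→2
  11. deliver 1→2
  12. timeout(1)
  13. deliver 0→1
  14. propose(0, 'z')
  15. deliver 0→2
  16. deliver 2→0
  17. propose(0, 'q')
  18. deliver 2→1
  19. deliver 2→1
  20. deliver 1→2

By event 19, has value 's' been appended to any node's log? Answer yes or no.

no

after 1 — timeout(0): n0:cand/b3/[-]
after 2 — deliver 0→1: n1:foll/b3/[-]
after 3 — deliver 1→0: n0:lead/b3/[-]
after 4 — propose(0,'s'): ·
after 5 — deliver 0→2: n2:foll/b3/[-]
after 6 — deliver 2→0: ·
after 7 — timeout(2): n2:cand/b8/[-]
after 8 — deliver 2→0: n0:foll/b8/[-]
after 9 — deliver 0→2: ·
after 10 — deliver 1→2: ·
after 11 — deliver 1→2: ·
after 12 — timeout(1): n1:cand/b7/[-]
after 13 — deliver 0→1: ·
after 14 — propose(0,'z'): ·
after 15 — deliver 0→2: n2:lead/b8/[-]
after 16 — deliver 2→0: ·
after 17 — propose(0,'q'): ·
after 18 — deliver 2→1: n1:foll/b8/[-]
after 19 — deliver 2→1: ·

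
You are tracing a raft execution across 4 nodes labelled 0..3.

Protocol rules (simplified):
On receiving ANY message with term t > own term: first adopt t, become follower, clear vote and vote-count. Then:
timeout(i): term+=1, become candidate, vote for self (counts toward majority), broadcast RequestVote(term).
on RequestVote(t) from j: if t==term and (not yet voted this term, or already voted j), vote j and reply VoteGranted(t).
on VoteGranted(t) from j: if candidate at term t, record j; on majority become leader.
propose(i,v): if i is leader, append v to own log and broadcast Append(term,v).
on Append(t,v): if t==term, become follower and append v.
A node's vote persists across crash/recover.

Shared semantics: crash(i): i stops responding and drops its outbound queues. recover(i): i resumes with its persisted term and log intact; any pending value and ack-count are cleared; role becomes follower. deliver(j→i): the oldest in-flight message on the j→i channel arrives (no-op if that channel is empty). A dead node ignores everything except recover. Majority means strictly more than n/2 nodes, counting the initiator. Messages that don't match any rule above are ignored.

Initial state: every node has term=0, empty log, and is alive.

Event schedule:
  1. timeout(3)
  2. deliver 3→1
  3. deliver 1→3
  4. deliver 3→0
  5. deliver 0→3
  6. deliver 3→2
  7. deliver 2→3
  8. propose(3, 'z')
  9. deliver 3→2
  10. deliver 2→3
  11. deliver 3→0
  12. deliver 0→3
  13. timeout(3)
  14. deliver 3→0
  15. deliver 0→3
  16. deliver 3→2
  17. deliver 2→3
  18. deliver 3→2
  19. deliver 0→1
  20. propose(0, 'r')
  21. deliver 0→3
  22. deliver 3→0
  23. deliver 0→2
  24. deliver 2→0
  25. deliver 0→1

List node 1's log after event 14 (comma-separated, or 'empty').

e1 timeout(3): 3[cand,t=1,-]
e2 deliver 3→1: 1[foll,t=1,-]
e3 deliver 1→3: ·
e4 deliver 3→0: 0[foll,t=1,-]
e5 deliver 0→3: 3[lead,t=1,-]
e6 deliver 3→2: 2[foll,t=1,-]
e7 deliver 2→3: ·
e8 propose(3,'z'): 3[lead,t=1,z]
e9 deliver 3→2: 2[foll,t=1,z]
e10 deliver 2→3: ·
e11 deliver 3→0: 0[foll,t=1,z]
e12 deliver 0→3: ·
e13 timeout(3): 3[cand,t=2,z]
e14 deliver 3→0: 0[foll,t=2,z]

empty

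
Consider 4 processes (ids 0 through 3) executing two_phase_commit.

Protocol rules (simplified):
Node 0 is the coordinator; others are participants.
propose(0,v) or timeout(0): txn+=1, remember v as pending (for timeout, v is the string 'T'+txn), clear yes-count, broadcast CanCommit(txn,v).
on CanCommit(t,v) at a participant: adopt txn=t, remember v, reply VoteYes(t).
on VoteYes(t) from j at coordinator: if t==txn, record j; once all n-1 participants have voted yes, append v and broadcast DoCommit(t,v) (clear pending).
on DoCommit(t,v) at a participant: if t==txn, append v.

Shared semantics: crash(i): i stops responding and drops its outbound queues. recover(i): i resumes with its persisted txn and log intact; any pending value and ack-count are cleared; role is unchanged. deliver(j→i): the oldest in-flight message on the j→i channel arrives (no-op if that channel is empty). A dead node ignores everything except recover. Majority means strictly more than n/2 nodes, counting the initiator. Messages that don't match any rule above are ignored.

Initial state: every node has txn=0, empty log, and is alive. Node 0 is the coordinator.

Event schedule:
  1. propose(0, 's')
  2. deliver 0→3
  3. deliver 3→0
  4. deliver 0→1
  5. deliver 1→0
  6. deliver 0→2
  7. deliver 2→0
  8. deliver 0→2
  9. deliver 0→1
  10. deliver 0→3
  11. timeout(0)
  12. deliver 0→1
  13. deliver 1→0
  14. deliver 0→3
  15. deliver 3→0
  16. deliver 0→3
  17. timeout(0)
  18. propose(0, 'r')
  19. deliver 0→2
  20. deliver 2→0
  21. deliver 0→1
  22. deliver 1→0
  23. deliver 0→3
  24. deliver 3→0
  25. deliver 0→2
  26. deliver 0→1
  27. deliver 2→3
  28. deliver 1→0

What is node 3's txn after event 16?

2

e1 propose(0,'s'): 0[coor,t=1,-]
e2 deliver 0→3: 3[part,t=1,-]
e3 deliver 3→0: ·
e4 deliver 0→1: 1[part,t=1,-]
e5 deliver 1→0: ·
e6 deliver 0→2: 2[part,t=1,-]
e7 deliver 2→0: 0[coor,t=1,s]
e8 deliver 0→2: 2[part,t=1,s]
e9 deliver 0→1: 1[part,t=1,s]
e10 deliver 0→3: 3[part,t=1,s]
e11 timeout(0): 0[coor,t=2,s]
e12 deliver 0→1: 1[part,t=2,s]
e13 deliver 1→0: ·
e14 deliver 0→3: 3[part,t=2,s]
e15 deliver 3→0: ·
e16 deliver 0→3: ·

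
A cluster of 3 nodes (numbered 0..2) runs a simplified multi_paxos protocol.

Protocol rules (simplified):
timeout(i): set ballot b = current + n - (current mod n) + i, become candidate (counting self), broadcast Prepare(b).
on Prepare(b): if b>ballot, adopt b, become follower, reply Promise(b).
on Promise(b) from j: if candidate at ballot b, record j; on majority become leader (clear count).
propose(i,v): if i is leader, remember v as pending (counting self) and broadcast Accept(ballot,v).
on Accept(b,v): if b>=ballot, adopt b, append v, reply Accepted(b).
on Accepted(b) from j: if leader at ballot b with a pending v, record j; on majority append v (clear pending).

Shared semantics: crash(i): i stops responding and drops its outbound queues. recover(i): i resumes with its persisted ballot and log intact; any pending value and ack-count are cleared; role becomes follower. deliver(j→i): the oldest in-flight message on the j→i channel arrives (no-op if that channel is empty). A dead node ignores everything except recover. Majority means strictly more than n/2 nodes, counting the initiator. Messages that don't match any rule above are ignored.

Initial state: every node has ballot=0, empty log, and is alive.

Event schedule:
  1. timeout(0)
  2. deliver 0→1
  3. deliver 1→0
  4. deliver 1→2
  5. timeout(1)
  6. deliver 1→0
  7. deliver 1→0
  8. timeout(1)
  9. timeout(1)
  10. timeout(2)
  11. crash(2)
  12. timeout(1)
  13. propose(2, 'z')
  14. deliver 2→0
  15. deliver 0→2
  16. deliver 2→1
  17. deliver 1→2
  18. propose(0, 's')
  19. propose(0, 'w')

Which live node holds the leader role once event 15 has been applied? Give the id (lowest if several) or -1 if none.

-1

after 1 — timeout(0): n0:cand/b3/[-]
after 2 — deliver 0→1: n1:foll/b3/[-]
after 3 — deliver 1→0: n0:lead/b3/[-]
after 4 — deliver 1→2: ·
after 5 — timeout(1): n1:cand/b7/[-]
after 6 — deliver 1→0: n0:foll/b7/[-]
after 7 — deliver 1→0: ·
after 8 — timeout(1): n1:cand/b10/[-]
after 9 — timeout(1): n1:cand/b13/[-]
after 10 — timeout(2): n2:cand/b5/[-]
after 11 — crash(2): n2:✗cand/b5/[-]
after 12 — timeout(1): n1:cand/b16/[-]
after 13 — propose(2,'z'): ·
after 14 — deliver 2→0: ·
after 15 — deliver 0→2: ·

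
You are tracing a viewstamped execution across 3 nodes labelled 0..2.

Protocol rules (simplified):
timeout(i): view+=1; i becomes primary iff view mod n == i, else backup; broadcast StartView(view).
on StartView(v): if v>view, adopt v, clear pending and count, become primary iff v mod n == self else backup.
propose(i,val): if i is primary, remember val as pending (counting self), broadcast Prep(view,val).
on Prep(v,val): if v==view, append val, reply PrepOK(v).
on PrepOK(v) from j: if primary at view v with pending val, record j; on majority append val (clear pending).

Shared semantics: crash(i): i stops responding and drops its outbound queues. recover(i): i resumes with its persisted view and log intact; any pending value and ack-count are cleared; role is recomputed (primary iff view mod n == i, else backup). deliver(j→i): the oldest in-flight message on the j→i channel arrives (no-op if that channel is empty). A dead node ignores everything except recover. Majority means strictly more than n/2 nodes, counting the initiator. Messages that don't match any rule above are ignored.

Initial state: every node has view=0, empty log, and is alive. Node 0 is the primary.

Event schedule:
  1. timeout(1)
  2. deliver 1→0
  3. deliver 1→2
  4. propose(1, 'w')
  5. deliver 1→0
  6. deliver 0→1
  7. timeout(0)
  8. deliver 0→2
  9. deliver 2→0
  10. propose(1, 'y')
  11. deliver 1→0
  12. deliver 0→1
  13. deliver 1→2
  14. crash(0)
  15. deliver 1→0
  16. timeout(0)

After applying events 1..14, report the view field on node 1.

e1 timeout(1): 1[prim,v=1,-]
e2 deliver 1→0: 0[back,v=1,-]
e3 deliver 1→2: 2[back,v=1,-]
e4 propose(1,'w'): ·
e5 deliver 1→0: 0[back,v=1,w]
e6 deliver 0→1: 1[prim,v=1,w]
e7 timeout(0): 0[back,v=2,w]
e8 deliver 0→2: 2[prim,v=2,-]
e9 deliver 2→0: ·
e10 propose(1,'y'): ·
e11 deliver 1→0: ·
e12 deliver 0→1: 1[back,v=2,w]
e13 deliver 1→2: ·
e14 crash(0): 0[✗back,v=2,w]

2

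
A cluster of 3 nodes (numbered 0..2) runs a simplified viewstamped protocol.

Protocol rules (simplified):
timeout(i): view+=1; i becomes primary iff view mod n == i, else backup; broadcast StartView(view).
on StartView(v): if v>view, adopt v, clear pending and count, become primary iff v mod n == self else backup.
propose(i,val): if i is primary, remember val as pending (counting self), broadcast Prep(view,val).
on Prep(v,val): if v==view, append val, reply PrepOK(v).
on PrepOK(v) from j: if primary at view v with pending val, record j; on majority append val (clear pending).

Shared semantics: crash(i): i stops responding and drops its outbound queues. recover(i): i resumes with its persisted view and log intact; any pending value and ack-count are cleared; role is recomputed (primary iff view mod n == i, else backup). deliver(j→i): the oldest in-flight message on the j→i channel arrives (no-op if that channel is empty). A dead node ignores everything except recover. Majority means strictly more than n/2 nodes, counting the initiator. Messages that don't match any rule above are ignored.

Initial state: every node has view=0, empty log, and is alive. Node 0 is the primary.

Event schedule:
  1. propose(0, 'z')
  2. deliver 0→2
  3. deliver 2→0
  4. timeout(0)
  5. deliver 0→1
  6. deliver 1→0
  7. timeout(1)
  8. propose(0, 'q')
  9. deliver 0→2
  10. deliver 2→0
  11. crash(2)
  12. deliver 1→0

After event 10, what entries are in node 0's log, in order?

z

1. propose(0,'z'):  nop
2. deliver 0→2:  <2:back v0 z>
3. deliver 2→0:  <0:prim v0 z>
4. timeout(0):  <0:back v1 z>
5. deliver 0→1:  <1:back v0 z>
6. deliver 1→0:  nop
7. timeout(1):  <1:prim v1 z>
8. propose(0,'q'):  nop
9. deliver 0→2:  <2:back v1 z>
10. deliver 2→0:  nop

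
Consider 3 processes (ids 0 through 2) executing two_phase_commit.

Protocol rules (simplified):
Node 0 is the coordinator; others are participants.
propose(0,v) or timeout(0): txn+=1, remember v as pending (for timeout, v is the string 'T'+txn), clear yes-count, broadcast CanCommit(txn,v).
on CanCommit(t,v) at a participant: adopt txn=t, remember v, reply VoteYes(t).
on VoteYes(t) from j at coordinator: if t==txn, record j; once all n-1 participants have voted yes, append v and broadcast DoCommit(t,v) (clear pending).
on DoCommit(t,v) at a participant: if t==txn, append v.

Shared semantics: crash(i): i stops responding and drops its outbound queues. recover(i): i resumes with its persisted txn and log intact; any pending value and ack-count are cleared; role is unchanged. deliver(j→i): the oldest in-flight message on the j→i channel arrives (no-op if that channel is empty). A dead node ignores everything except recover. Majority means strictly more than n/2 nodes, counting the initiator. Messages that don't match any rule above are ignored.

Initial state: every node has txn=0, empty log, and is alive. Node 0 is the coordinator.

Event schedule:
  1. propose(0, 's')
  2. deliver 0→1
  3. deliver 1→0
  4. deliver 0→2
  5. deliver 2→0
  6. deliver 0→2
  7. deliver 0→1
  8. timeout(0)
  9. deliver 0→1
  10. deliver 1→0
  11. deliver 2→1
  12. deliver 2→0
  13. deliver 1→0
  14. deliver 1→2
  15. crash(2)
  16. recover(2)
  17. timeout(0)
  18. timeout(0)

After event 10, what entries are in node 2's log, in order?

s

1. propose(0,'s'):  <0:coor t1 ->
2. deliver 0→1:  <1:part t1 ->
3. deliver 1→0:  nop
4. deliver 0→2:  <2:part t1 ->
5. deliver 2→0:  <0:coor t1 s>
6. deliver 0→2:  <2:part t1 s>
7. deliver 0→1:  <1:part t1 s>
8. timeout(0):  <0:coor t2 s>
9. deliver 0→1:  <1:part t2 s>
10. deliver 1→0:  nop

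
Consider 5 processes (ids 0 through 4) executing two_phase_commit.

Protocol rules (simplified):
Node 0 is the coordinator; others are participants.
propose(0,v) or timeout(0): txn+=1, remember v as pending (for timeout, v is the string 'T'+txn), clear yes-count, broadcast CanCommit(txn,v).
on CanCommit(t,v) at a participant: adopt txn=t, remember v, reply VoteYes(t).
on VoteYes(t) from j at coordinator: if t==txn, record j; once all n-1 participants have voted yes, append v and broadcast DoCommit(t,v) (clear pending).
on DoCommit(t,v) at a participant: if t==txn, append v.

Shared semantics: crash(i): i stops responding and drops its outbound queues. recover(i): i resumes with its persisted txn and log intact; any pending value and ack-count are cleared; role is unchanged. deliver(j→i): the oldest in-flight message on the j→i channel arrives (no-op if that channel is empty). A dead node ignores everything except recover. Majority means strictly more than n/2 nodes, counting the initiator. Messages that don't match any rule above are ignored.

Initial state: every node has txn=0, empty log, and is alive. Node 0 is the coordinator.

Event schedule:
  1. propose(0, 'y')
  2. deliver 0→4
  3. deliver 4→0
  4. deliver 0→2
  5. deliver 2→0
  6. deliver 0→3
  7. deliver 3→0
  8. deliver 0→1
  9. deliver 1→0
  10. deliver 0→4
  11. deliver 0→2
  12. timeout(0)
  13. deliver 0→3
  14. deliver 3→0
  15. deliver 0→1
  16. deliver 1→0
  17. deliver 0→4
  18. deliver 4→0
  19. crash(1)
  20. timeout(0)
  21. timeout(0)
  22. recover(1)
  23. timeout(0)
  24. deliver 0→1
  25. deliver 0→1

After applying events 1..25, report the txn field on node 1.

after 1 — propose(0,'y'): n0:coor/t1/[-]
after 2 — deliver 0→4: n4:part/t1/[-]
after 3 — deliver 4→0: ·
after 4 — deliver 0→2: n2:part/t1/[-]
after 5 — deliver 2→0: ·
after 6 — deliver 0→3: n3:part/t1/[-]
after 7 — deliver 3→0: ·
after 8 — deliver 0→1: n1:part/t1/[-]
after 9 — deliver 1→0: n0:coor/t1/[y]
after 10 — deliver 0→4: n4:part/t1/[y]
after 11 — deliver 0→2: n2:part/t1/[y]
after 12 — timeout(0): n0:coor/t2/[y]
after 13 — deliver 0→3: n3:part/t1/[y]
after 14 — deliver 3→0: ·
after 15 — deliver 0→1: n1:part/t1/[y]
after 16 — deliver 1→0: ·
after 17 — deliver 0→4: n4:part/t2/[y]
after 18 — deliver 4→0: ·
after 19 — crash(1): n1:✗part/t1/[y]
after 20 — timeout(0): n0:coor/t3/[y]
after 21 — timeout(0): n0:coor/t4/[y]
after 22 — recover(1): n1:part/t1/[y]
after 23 — timeout(0): n0:coor/t5/[y]
after 24 — deliver 0→1: n1:part/t2/[y]
after 25 — deliver 0→1: n1:part/t3/[y]

3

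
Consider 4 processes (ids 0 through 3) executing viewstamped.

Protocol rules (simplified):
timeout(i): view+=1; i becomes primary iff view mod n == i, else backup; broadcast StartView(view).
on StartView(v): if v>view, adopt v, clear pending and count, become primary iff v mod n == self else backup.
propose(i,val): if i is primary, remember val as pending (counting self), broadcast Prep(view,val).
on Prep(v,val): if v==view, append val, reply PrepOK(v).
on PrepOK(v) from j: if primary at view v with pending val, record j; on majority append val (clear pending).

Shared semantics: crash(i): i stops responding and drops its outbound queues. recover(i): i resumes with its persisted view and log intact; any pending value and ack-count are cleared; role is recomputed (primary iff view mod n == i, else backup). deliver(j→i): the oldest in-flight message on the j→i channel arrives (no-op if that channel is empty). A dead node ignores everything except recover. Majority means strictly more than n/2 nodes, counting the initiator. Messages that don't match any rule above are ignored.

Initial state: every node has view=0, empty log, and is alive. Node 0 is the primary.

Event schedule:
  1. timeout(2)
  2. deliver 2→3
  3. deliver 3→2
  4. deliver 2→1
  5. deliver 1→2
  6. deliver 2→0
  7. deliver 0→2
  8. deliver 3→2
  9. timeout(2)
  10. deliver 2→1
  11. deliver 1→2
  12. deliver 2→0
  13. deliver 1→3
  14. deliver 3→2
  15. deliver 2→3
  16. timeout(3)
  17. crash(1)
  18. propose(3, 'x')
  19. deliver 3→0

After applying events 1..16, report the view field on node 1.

2

e1 timeout(2): 2[back,v=1,-]
e2 deliver 2→3: 3[back,v=1,-]
e3 deliver 3→2: ·
e4 deliver 2→1: 1[prim,v=1,-]
e5 deliver 1→2: ·
e6 deliver 2→0: 0[back,v=1,-]
e7 deliver 0→2: ·
e8 deliver 3→2: ·
e9 timeout(2): 2[prim,v=2,-]
e10 deliver 2→1: 1[back,v=2,-]
e11 deliver 1→2: ·
e12 deliver 2→0: 0[back,v=2,-]
e13 deliver 1→3: ·
e14 deliver 3→2: ·
e15 deliver 2→3: 3[back,v=2,-]
e16 timeout(3): 3[prim,v=3,-]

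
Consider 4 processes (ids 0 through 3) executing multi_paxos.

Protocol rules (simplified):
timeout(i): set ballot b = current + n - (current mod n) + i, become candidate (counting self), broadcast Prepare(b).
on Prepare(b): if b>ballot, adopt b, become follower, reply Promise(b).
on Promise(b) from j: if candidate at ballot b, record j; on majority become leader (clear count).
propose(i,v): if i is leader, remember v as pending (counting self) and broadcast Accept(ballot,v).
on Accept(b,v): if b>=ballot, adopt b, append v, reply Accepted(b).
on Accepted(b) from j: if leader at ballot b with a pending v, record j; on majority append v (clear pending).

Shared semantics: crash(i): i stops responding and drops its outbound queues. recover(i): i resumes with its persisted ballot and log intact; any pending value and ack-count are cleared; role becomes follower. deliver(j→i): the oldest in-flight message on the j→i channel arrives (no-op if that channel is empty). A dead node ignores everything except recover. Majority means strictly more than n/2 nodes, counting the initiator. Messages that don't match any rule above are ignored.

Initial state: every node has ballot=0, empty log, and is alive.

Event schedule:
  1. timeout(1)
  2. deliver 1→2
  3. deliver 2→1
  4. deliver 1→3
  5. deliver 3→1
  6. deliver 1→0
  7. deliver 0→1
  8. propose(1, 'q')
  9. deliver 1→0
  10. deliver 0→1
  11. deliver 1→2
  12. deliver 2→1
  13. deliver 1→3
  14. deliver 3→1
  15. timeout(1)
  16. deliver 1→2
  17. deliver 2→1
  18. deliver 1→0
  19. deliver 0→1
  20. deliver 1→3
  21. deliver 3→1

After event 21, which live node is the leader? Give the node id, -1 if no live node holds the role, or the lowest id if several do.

1. timeout(1):  <1:cand b5 ->
2. deliver 1→2:  <2:foll b5 ->
3. deliver 2→1:  nop
4. deliver 1→3:  <3:foll b5 ->
5. deliver 3→1:  <1:lead b5 ->
6. deliver 1→0:  <0:foll b5 ->
7. deliver 0→1:  nop
8. propose(1,'q'):  nop
9. deliver 1→0:  <0:foll b5 q>
10. deliver 0→1:  nop
11. deliver 1→2:  <2:foll b5 q>
12. deliver 2→1:  <1:lead b5 q>
13. deliver 1→3:  <3:foll b5 q>
14. deliver 3→1:  nop
15. timeout(1):  <1:cand b9 q>
16. deliver 1→2:  <2:foll b9 q>
17. deliver 2→1:  nop
18. deliver 1→0:  <0:foll b9 q>
19. deliver 0→1:  <1:lead b9 q>
20. deliver 1→3:  <3:foll b9 q>
21. deliver 3→1:  nop

1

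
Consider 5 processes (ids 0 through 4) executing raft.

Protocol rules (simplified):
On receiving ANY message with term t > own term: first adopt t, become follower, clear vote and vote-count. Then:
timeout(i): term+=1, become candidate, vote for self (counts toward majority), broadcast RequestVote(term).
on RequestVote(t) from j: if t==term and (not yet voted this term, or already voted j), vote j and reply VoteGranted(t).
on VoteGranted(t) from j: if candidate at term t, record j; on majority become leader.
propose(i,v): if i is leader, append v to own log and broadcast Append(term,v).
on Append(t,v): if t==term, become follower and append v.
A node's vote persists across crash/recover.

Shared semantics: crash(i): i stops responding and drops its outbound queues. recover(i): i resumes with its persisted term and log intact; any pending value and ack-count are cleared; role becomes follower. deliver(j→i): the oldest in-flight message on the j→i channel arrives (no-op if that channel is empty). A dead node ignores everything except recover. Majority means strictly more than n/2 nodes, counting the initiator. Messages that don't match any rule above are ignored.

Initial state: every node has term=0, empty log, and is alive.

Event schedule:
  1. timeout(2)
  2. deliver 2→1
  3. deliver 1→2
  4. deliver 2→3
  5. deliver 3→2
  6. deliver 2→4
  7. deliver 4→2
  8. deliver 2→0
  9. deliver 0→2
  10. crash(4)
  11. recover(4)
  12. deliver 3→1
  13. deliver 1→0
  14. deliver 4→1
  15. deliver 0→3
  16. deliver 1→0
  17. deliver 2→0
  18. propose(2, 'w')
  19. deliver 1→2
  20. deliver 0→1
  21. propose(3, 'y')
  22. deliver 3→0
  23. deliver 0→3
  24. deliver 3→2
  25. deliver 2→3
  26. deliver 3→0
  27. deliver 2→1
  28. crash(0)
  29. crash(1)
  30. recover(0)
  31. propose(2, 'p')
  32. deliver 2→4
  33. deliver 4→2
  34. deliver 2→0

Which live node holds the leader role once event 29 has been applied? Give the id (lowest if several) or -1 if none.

2

after 1 — timeout(2): n2:cand/t1/[-]
after 2 — deliver 2→1: n1:foll/t1/[-]
after 3 — deliver 1→2: ·
after 4 — deliver 2→3: n3:foll/t1/[-]
after 5 — deliver 3→2: n2:lead/t1/[-]
after 6 — deliver 2→4: n4:foll/t1/[-]
after 7 — deliver 4→2: ·
after 8 — deliver 2→0: n0:foll/t1/[-]
after 9 — deliver 0→2: ·
after 10 — crash(4): n4:✗foll/t1/[-]
after 11 — recover(4): n4:foll/t1/[-]
after 12 — deliver 3→1: ·
after 13 — deliver 1→0: ·
after 14 — deliver 4→1: ·
after 15 — deliver 0→3: ·
after 16 — deliver 1→0: ·
after 17 — deliver 2→0: ·
after 18 — propose(2,'w'): n2:lead/t1/[w]
after 19 — deliver 1→2: ·
after 20 — deliver 0→1: ·
after 21 — propose(3,'y'): ·
after 22 — deliver 3→0: ·
after 23 — deliver 0→3: ·
after 24 — deliver 3→2: ·
after 25 — deliver 2→3: n3:foll/t1/[w]
after 26 — deliver 3→0: ·
after 27 — deliver 2→1: n1:foll/t1/[w]
after 28 — crash(0): n0:✗foll/t1/[-]
after 29 — crash(1): n1:✗foll/t1/[w]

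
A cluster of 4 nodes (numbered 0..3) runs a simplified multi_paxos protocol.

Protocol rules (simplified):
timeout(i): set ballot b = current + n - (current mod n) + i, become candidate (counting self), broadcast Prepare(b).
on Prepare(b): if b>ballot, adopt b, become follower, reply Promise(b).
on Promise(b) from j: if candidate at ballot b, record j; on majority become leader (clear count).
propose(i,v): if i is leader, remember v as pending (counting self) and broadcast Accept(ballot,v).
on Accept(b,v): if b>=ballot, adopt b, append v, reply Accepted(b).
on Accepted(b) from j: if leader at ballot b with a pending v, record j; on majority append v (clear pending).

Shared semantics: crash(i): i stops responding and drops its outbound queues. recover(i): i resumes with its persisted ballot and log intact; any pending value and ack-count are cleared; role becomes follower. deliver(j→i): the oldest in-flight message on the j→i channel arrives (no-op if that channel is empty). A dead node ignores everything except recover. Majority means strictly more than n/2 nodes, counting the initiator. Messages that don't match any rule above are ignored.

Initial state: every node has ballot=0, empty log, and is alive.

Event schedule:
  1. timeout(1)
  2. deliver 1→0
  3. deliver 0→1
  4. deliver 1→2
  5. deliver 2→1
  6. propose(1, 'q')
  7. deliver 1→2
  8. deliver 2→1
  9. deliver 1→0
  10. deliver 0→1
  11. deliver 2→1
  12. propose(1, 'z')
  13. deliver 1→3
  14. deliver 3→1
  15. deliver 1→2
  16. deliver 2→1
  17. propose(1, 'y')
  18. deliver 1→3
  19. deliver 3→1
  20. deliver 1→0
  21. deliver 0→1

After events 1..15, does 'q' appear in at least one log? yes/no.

yes

[1] timeout(1) → N1(cand b5 [-])
[2] deliver 1→0 → N0(foll b5 [-])
[3] deliver 0→1 → ∅
[4] deliver 1→2 → N2(foll b5 [-])
[5] deliver 2→1 → N1(lead b5 [-])
[6] propose(1,'q') → ∅
[7] deliver 1→2 → N2(foll b5 [q])
[8] deliver 2→1 → ∅
[9] deliver 1→0 → N0(foll b5 [q])
[10] deliver 0→1 → N1(lead b5 [q])
[11] deliver 2→1 → ∅
[12] propose(1,'z') → ∅
[13] deliver 1→3 → N3(foll b5 [-])
[14] deliver 3→1 → ∅
[15] deliver 1→2 → N2(foll b5 [q,z])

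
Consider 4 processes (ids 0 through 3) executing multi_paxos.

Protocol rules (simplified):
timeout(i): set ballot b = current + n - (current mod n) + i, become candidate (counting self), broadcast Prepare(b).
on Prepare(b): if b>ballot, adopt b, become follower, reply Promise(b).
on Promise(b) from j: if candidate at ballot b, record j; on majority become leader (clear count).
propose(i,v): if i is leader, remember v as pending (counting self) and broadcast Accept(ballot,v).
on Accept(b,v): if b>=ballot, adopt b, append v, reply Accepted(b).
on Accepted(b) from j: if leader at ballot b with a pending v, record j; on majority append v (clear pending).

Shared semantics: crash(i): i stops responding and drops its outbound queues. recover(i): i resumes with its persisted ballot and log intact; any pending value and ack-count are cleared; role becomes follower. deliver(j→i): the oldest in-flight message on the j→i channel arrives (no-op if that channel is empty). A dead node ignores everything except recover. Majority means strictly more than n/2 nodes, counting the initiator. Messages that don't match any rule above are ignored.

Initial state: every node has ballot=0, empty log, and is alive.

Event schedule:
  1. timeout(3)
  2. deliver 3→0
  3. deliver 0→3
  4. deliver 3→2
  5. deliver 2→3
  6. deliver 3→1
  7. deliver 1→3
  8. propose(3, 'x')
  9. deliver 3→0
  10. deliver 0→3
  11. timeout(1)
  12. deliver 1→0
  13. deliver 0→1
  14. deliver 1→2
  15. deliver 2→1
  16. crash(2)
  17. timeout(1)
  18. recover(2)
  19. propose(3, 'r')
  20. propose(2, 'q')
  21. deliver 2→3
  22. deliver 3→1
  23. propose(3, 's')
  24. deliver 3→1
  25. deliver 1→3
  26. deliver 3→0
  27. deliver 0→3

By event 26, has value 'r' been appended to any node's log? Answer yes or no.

e1 timeout(3): 3[cand,b=7,-]
e2 deliver 3→0: 0[foll,b=7,-]
e3 deliver 0→3: ·
e4 deliver 3→2: 2[foll,b=7,-]
e5 deliver 2→3: 3[lead,b=7,-]
e6 deliver 3→1: 1[foll,b=7,-]
e7 deliver 1→3: ·
e8 propose(3,'x'): ·
e9 deliver 3→0: 0[foll,b=7,x]
e10 deliver 0→3: ·
e11 timeout(1): 1[cand,b=9,-]
e12 deliver 1→0: 0[foll,b=9,x]
e13 deliver 0→1: ·
e14 deliver 1→2: 2[foll,b=9,-]
e15 deliver 2→1: 1[lead,b=9,-]
e16 crash(2): 2[✗foll,b=9,-]
e17 timeout(1): 1[cand,b=13,-]
e18 recover(2): 2[foll,b=9,-]
e19 propose(3,'r'): ·
e20 propose(2,'q'): ·
e21 deliver 2→3: ·
e22 deliver 3→1: ·
e23 propose(3,'s'): ·
e24 deliver 3→1: ·
e25 deliver 1→3: 3[foll,b=9,-]
e26 deliver 3→0: ·

no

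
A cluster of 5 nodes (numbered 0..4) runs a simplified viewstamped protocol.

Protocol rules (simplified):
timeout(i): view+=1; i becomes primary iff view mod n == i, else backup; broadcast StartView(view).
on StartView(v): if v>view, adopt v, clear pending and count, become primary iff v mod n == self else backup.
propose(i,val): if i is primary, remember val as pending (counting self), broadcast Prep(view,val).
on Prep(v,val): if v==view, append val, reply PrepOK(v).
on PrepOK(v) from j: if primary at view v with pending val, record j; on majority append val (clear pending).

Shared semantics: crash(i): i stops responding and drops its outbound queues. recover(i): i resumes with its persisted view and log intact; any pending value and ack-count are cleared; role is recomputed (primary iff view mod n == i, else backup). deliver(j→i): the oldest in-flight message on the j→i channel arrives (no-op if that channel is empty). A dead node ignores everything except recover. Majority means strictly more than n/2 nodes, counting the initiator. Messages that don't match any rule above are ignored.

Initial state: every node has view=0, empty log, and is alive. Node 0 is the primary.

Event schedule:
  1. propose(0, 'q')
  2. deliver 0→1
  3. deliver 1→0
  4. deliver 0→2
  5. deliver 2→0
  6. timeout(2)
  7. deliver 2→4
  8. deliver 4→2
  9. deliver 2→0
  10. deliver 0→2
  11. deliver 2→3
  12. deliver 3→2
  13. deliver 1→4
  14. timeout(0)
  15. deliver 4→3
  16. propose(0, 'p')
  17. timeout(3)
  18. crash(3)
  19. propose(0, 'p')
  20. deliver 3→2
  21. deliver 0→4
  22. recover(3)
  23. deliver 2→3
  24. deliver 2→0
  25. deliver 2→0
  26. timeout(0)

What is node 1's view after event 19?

0

e1 propose(0,'q'): ·
e2 deliver 0→1: 1[back,v=0,q]
e3 deliver 1→0: ·
e4 deliver 0→2: 2[back,v=0,q]
e5 deliver 2→0: 0[prim,v=0,q]
e6 timeout(2): 2[back,v=1,q]
e7 deliver 2→4: 4[back,v=1,-]
e8 deliver 4→2: ·
e9 deliver 2→0: 0[back,v=1,q]
e10 deliver 0→2: ·
e11 deliver 2→3: 3[back,v=1,-]
e12 deliver 3→2: ·
e13 deliver 1→4: ·
e14 timeout(0): 0[back,v=2,q]
e15 deliver 4→3: ·
e16 propose(0,'p'): ·
e17 timeout(3): 3[back,v=2,-]
e18 crash(3): 3[✗back,v=2,-]
e19 propose(0,'p'): ·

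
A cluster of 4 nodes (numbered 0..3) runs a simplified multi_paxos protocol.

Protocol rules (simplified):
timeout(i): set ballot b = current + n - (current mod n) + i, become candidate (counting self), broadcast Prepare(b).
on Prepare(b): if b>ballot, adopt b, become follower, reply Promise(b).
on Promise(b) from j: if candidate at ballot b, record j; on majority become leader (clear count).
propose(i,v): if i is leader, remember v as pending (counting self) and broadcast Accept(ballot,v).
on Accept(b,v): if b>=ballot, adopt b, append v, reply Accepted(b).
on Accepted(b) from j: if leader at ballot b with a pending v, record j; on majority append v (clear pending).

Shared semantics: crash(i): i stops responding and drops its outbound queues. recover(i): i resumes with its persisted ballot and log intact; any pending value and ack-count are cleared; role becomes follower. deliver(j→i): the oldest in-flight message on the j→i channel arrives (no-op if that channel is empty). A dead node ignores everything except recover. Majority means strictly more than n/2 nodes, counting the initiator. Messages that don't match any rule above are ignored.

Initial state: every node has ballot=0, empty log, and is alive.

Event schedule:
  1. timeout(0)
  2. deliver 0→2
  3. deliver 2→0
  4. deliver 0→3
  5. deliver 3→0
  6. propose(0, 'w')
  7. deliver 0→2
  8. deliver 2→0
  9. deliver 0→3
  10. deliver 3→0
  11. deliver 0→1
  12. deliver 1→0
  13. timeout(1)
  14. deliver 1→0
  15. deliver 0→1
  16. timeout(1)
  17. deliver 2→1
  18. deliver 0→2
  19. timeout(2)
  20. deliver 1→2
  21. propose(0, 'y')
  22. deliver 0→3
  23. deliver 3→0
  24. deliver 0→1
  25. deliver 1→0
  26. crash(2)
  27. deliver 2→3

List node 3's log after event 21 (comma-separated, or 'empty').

e1 timeout(0): 0[cand,b=4,-]
e2 deliver 0→2: 2[foll,b=4,-]
e3 deliver 2→0: ·
e4 deliver 0→3: 3[foll,b=4,-]
e5 deliver 3→0: 0[lead,b=4,-]
e6 propose(0,'w'): ·
e7 deliver 0→2: 2[foll,b=4,w]
e8 deliver 2→0: ·
e9 deliver 0→3: 3[foll,b=4,w]
e10 deliver 3→0: 0[lead,b=4,w]
e11 deliver 0→1: 1[foll,b=4,-]
e12 deliver 1→0: ·
e13 timeout(1): 1[cand,b=9,-]
e14 deliver 1→0: 0[foll,b=9,w]
e15 deliver 0→1: ·
e16 timeout(1): 1[cand,b=13,-]
e17 deliver 2→1: ·
e18 deliver 0→2: ·
e19 timeout(2): 2[cand,b=10,w]
e20 deliver 1→2: ·
e21 propose(0,'y'): ·

w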